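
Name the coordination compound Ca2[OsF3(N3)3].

calcium triazidotrifluoroosmate(II)

The 2 calcium counter-ions carry a total charge of +4, so each complex ion is 4−.
Ligand charges: 3×fluoro (-1 each), 3×azido (-1 each); total -6. So Os + (-6) = 4−, giving Os = +2.
Ligands are named alphabetically: azido before fluoro.
The complex ion is anionic, so osmium takes the -ate form osmate(II).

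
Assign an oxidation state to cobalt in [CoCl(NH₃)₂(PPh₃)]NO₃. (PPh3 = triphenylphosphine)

+2

1 nitrate outside the brackets (-1 each) → the complex ion is 1+.
Ligand charges: 2×NH3 neutral; 1×Cl = -1; 1×PPh3 neutral; sum -1.
Co + (-1) = 1+ ⇒ Co is +2.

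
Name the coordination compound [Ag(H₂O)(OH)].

There is no counter-ion, so the complex is neutral overall.
Ligand charges: 1×hydroxo (-1 each), 1×aqua (neutral); total -1. So Ag + (-1) = 0, giving Ag = +1.
Ligands are named alphabetically: aqua before hydroxo.

aquahydroxosilver(I)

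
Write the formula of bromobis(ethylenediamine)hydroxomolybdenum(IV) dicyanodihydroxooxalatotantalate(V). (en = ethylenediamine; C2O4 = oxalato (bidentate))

[MoBr(en)2(OH)][Ta(C2O4)(CN)2(OH)2]2

Cation [Mo…]: ligand charges -2, Mo(IV) ⇒ ion charge 2+.
Anion [Ta…]: ligand charges -6, Ta(V) ⇒ ion charge 1−.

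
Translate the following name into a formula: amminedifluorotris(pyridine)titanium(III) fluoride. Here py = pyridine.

Ligands: 1 ammine (NH3, neutral), 2 fluoro (F, -1), 3 pyridine (py, neutral). Ligand charge sum = -2.
With Ti in oxidation state +3, the complex ion is [Ti...]^1+.
Charge balance with fluoride (-1) requires 1 complex ion per 1 fluoride.

[TiF2(NH3)(py)3]F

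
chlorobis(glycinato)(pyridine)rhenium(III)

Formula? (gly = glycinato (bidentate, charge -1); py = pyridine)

[ReCl(gly)2(py)]

Ligands: 2 glycinato (gly, -1), 1 pyridine (py, neutral), 1 chloro (Cl, -1). Ligand charge sum = -3.
With Re in oxidation state +3, the complex ion is [Re...].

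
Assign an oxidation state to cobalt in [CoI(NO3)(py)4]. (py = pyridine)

+2

No counter-ion: the bracketed complex is neutral.
Ligand charges: 1×NO3 = -1; 4×py neutral; 1×I = -1; sum -2.
Co + (-2) = 0 ⇒ Co is +2.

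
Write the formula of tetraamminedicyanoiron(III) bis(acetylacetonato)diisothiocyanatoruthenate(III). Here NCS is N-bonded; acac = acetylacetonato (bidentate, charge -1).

Cation [Fe…]: ligand charges -2, Fe(III) ⇒ ion charge 1+.
Anion [Ru…]: ligand charges -4, Ru(III) ⇒ ion charge 1−.
One 1+ cation balances one 1− anion.

[Fe(CN)2(NH3)4][Ru(acac)2(NCS)2]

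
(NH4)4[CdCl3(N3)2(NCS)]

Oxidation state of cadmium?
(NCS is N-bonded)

4 ammonium outside the brackets (+1 each) → the complex ion is 4−.
Ligand charges: 2×N3 = -2; 3×Cl = -3; 1×NCS = -1; sum -6.
Cd + (-6) = 4− ⇒ Cd is +2.

+2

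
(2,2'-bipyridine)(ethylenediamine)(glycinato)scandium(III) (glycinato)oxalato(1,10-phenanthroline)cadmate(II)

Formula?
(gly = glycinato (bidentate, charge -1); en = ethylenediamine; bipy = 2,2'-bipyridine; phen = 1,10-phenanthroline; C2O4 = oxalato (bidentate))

Cation [Sc…]: ligand charges -1, Sc(III) ⇒ ion charge 2+.
Anion [Cd…]: ligand charges -3, Cd(II) ⇒ ion charge 1−.
One 2+ cation requires 2 of the 1− anion.

[Sc(bipy)(en)(gly)][Cd(C2O4)(gly)(phen)]2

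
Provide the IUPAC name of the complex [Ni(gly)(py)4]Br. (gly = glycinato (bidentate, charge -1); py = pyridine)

(glycinato)tetrakis(pyridine)nickel(II) bromide

The 1 bromide counter-ion carries a total charge of -1, so each complex ion is 1+.
Ligand charges: 1×glycinato (-1 each), 4×pyridine (neutral); total -1. So Ni + (-1) = 1+, giving Ni = +2.
Ligands are named alphabetically: glycinato before pyridine.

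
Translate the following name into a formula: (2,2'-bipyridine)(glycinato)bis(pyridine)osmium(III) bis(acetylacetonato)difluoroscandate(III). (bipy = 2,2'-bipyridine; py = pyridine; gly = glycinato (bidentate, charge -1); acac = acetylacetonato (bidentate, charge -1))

Cation [Os…]: ligand charges -1, Os(III) ⇒ ion charge 2+.
Anion [Sc…]: ligand charges -4, Sc(III) ⇒ ion charge 1−.
One 2+ cation requires 2 of the 1− anion.

[Os(bipy)(gly)(py)2][Sc(acac)2F2]2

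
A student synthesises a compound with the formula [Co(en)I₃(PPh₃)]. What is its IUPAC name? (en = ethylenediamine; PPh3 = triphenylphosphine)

(ethylenediamine)triiodo(triphenylphosphine)cobalt(III)

There is no counter-ion, so the complex is neutral overall.
Ligand charges: 1×ethylenediamine (neutral), 1×triphenylphosphine (neutral), 3×iodo (-1 each); total -3. So Co + (-3) = 0, giving Co = +3.
Ligands are named alphabetically: ethylenediamine before iodo before triphenylphosphine.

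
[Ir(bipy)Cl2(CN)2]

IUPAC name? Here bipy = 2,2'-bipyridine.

There is no counter-ion, so the complex is neutral overall.
Ligand charges: 1×2,2'-bipyridine (neutral), 2×chloro (-1 each), 2×cyano (-1 each); total -4. So Ir + (-4) = 0, giving Ir = +4.
Ligands are named alphabetically: bipyridine before chloro before cyano.

(2,2'-bipyridine)dichlorodicyanoiridium(IV)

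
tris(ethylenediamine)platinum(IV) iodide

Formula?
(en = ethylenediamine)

[Pt(en)3]I4

Ligands: 3 ethylenediamine (en, neutral). Ligand charge sum = 0.
With Pt in oxidation state +4, the complex ion is [Pt...]^4+.
Charge balance with iodide (-1) requires 1 complex ion per 4 iodide.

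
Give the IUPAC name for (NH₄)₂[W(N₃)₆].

ammonium hexaazidotungstate(IV)

The 2 ammonium counter-ions carry a total charge of +2, so each complex ion is 2−.
Ligand charges: 6×azido (-1 each); total -6. So W + (-6) = 2−, giving W = +4.
The complex ion is anionic, so tungsten takes the -ate form tungstate(IV).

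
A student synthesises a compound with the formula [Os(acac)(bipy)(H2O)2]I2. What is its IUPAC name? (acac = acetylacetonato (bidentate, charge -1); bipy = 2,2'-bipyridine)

(acetylacetonato)diaqua(2,2'-bipyridine)osmium(III) iodide

The 2 iodide counter-ions carry a total charge of -2, so each complex ion is 2+.
Ligand charges: 2×aqua (neutral), 1×acetylacetonato (-1 each), 1×2,2'-bipyridine (neutral); total -1. So Os + (-1) = 2+, giving Os = +3.
Ligands are named alphabetically: acetylacetonato before aqua before bipyridine.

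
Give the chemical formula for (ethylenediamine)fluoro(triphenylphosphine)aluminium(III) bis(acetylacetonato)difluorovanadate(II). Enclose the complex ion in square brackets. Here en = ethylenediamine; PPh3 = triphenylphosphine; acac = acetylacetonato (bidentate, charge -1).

[Al(en)F(PPh3)][V(acac)2F2]

Cation [Al…]: ligand charges -1, Al(III) ⇒ ion charge 2+.
Anion [V…]: ligand charges -4, V(II) ⇒ ion charge 2−.
One 2+ cation balances one 2− anion.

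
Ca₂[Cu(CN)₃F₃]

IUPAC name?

calcium tricyanotrifluorocuprate(II)

The 2 calcium counter-ions carry a total charge of +4, so each complex ion is 4−.
Ligand charges: 3×fluoro (-1 each), 3×cyano (-1 each); total -6. So Cu + (-6) = 4−, giving Cu = +2.
The complex ion is anionic, so copper takes the -ate form cuprate(II).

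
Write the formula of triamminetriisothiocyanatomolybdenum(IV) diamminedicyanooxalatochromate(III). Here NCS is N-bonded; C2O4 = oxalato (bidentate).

Cation [Mo…]: ligand charges -3, Mo(IV) ⇒ ion charge 1+.
Anion [Cr…]: ligand charges -4, Cr(III) ⇒ ion charge 1−.

[Mo(NCS)3(NH3)3][Cr(C2O4)(CN)2(NH3)2]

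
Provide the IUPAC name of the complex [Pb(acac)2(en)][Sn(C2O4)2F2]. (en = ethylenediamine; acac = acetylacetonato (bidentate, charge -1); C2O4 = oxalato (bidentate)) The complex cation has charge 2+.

bis(acetylacetonato)(ethylenediamine)lead(IV) difluorodioxalatostannate(IV)

The complex cation is given as 2+; its ligand charges sum to -2, so Pb = +4.
A 1:1 salt means the anion carries the equal and opposite charge, 2−.
Anion: ligand charges sum to -6; for the ion to be 2−, Sn = +4.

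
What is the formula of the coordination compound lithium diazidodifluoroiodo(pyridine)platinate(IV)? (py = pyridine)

Li[PtF2I(N3)2(py)]

Ligands: 1 pyridine (py, neutral), 2 azido (N3, -1), 2 fluoro (F, -1), 1 iodo (I, -1). Ligand charge sum = -5.
Charge balance with lithium (+1) requires 1 complex ion per 1 lithium.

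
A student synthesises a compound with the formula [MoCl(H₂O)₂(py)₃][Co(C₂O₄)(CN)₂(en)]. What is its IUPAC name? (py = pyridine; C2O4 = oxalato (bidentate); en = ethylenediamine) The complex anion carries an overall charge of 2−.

diaquachlorotris(pyridine)molybdenum(III) dicyano(ethylenediamine)oxalatocobaltate(II)

Both ions are complex: the cation is named first with the plain metal name, the anion second with the -ate form; each ion's ligands are alphabetised independently.
The complex anion is given as 2−; its ligand charges sum to -4, so Co = +2.
A 1:1 salt means the cation carries the equal and opposite charge, 2+.
Cation: ligand charges sum to -1; for the ion to be 2+, Mo = +3.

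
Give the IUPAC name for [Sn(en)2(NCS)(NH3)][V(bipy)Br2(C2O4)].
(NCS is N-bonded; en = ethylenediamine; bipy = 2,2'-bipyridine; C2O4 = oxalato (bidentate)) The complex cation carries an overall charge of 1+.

Both ions are complex: the cation is named first with the plain metal name, the anion second with the -ate form; each ion's ligands are alphabetised independently.
The complex cation is given as 1+; its ligand charges sum to -1, so Sn = +2.
A 1:1 salt means the anion carries the equal and opposite charge, 1−.
Anion: ligand charges sum to -4; for the ion to be 1−, V = +3.

amminebis(ethylenediamine)isothiocyanatotin(II) (2,2'-bipyridine)dibromooxalatovanadate(III)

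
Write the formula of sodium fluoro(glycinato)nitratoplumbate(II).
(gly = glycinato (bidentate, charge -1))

Ligands: 1 glycinato (gly, -1), 1 nitrato (NO3, -1), 1 fluoro (F, -1). Ligand charge sum = -3.
With Pb in oxidation state +2, the complex ion is [Pb...]^1−.
Charge balance with sodium (+1) requires 1 complex ion per 1 sodium.

Na[PbF(gly)(NO3)]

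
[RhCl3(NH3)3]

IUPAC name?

There is no counter-ion, so the complex is neutral overall.
Ligand charges: 3×chloro (-1 each), 3×ammine (neutral); total -3. So Rh + (-3) = 0, giving Rh = +3.
Ligands are named alphabetically: ammine before chloro.

triamminetrichlororhodium(III)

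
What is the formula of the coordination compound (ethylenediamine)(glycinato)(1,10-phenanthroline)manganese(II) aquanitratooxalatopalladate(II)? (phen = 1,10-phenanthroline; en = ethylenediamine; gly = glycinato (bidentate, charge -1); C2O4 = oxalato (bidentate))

[Mn(en)(gly)(phen)][Pd(C2O4)(H2O)(NO3)]

Cation [Mn…]: ligand charges -1, Mn(II) ⇒ ion charge 1+.
Anion [Pd…]: ligand charges -3, Pd(II) ⇒ ion charge 1−.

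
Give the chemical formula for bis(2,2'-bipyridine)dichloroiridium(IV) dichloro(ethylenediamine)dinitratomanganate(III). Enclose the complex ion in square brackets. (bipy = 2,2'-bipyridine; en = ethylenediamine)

[Ir(bipy)2Cl2][MnCl2(en)(NO3)2]2

Cation [Ir…]: ligand charges -2, Ir(IV) ⇒ ion charge 2+.
Anion [Mn…]: ligand charges -4, Mn(III) ⇒ ion charge 1−.
One 2+ cation requires 2 of the 1− anion.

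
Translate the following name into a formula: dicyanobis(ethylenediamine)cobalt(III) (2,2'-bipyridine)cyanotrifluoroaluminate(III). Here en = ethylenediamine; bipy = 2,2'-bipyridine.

Cation [Co…]: ligand charges -2, Co(III) ⇒ ion charge 1+.
Anion [Al…]: ligand charges -4, Al(III) ⇒ ion charge 1−.

[Co(CN)2(en)2][Al(bipy)(CN)F3]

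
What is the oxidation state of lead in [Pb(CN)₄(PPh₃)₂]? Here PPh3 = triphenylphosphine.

No counter-ion: the bracketed complex is neutral.
Ligand charges: 4×CN = -4; 2×PPh3 neutral; sum -4.
Pb + (-4) = 0 ⇒ Pb is +4.

+4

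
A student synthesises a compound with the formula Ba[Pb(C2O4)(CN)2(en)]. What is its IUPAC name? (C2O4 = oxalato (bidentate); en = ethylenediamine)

barium dicyano(ethylenediamine)oxalatoplumbate(II)

The 1 barium counter-ion carries a total charge of +2, so each complex ion is 2−.
Ligand charges: 1×oxalato (-2 each), 2×cyano (-1 each), 1×ethylenediamine (neutral); total -4. So Pb + (-4) = 2−, giving Pb = +2.
Ligands are named alphabetically: cyano before ethylenediamine before oxalato.
The complex ion is anionic, so lead takes the -ate form plumbate(II).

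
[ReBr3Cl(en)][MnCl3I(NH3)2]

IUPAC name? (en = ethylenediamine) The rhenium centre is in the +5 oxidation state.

tribromochloro(ethylenediamine)rhenium(V) diamminetrichloroiodomanganate(III)

Both ions are complex: the cation is named first with the plain metal name, the anion second with the -ate form; each ion's ligands are alphabetised independently.
Re is given as +5; the cation's ligand charges sum to -4, so the complex cation is 1+.
A 1:1 salt means the anion carries the equal and opposite charge, 1−.
Anion: ligand charges sum to -4; for the ion to be 1−, Mn = +3.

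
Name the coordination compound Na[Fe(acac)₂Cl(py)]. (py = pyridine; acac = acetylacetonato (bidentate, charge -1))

The 1 sodium counter-ion carries a total charge of +1, so each complex ion is 1−.
Ligand charges: 1×pyridine (neutral), 2×acetylacetonato (-1 each), 1×chloro (-1 each); total -3. So Fe + (-3) = 1−, giving Fe = +2.
Ligands are named alphabetically: acetylacetonato before chloro before pyridine.
The complex ion is anionic, so iron takes the -ate form ferrate(II).

sodium bis(acetylacetonato)chloro(pyridine)ferrate(II)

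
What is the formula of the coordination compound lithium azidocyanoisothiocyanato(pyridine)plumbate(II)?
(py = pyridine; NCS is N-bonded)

Li[Pb(CN)(N3)(NCS)(py)]

Ligands: 1 azido (N3, -1), 1 pyridine (py, neutral), 1 isothiocyanato (NCS, -1), 1 cyano (CN, -1). Ligand charge sum = -3.
Charge balance with lithium (+1) requires 1 complex ion per 1 lithium.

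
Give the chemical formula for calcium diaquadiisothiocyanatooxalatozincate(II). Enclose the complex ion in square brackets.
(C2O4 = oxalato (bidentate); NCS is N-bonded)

Ca[Zn(C2O4)(H2O)2(NCS)2]

Ligands: 2 aqua (H2O, neutral), 1 oxalato (C2O4, -2), 2 isothiocyanato (NCS, -1). Ligand charge sum = -4.
With Zn in oxidation state +2, the complex ion is [Zn...]^2−.
Charge balance with calcium (+2) requires 1 complex ion per 1 calcium.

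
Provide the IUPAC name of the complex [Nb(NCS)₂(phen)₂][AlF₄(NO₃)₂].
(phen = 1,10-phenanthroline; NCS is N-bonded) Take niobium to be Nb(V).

Both ions are complex: the cation is named first with the plain metal name, the anion second with the -ate form; each ion's ligands are alphabetised independently.
Nb is given as +5; the cation's ligand charges sum to -2, so the complex cation is 3+.
A 1:1 salt means the anion carries the equal and opposite charge, 3−.
Anion: ligand charges sum to -6; for the ion to be 3−, Al = +3.

diisothiocyanatobis(1,10-phenanthroline)niobium(V) tetrafluorodinitratoaluminate(III)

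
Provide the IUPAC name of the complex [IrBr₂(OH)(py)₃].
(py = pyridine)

There is no counter-ion, so the complex is neutral overall.
Ligand charges: 1×hydroxo (-1 each), 3×pyridine (neutral), 2×bromo (-1 each); total -3. So Ir + (-3) = 0, giving Ir = +3.
Ligands are named alphabetically: bromo before hydroxo before pyridine.

dibromohydroxotris(pyridine)iridium(III)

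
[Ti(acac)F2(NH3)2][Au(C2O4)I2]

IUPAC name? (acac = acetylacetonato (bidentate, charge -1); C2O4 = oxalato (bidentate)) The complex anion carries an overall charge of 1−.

(acetylacetonato)diamminedifluorotitanium(IV) diiodooxalatoaurate(III)

Both ions are complex: the cation is named first with the plain metal name, the anion second with the -ate form; each ion's ligands are alphabetised independently.
The complex anion is given as 1−; its ligand charges sum to -4, so Au = +3.
A 1:1 salt means the cation carries the equal and opposite charge, 1+.
Cation: ligand charges sum to -3; for the ion to be 1+, Ti = +4.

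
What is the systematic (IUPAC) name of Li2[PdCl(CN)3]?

The 2 lithium counter-ions carry a total charge of +2, so each complex ion is 2−.
Ligand charges: 3×cyano (-1 each), 1×chloro (-1 each); total -4. So Pd + (-4) = 2−, giving Pd = +2.
Ligands are named alphabetically: chloro before cyano.
The complex ion is anionic, so palladium takes the -ate form palladate(II).

lithium chlorotricyanopalladate(II)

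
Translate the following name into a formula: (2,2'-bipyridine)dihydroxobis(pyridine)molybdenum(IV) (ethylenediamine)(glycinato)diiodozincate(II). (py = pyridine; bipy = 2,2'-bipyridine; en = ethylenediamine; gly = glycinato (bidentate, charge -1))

[Mo(bipy)(OH)2(py)2][Zn(en)(gly)I2]2

Cation [Mo…]: ligand charges -2, Mo(IV) ⇒ ion charge 2+.
Anion [Zn…]: ligand charges -3, Zn(II) ⇒ ion charge 1−.
One 2+ cation requires 2 of the 1− anion.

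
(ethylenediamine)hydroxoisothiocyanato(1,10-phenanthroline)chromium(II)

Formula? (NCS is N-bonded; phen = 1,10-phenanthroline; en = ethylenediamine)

Ligands: 1 isothiocyanato (NCS, -1), 1 1,10-phenanthroline (phen, neutral), 1 ethylenediamine (en, neutral), 1 hydroxo (OH, -1). Ligand charge sum = -2.
With Cr in oxidation state +2, the complex ion is [Cr...].

[Cr(en)(NCS)(OH)(phen)]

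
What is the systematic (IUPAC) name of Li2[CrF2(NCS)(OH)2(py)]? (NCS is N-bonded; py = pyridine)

lithium difluorodihydroxoisothiocyanato(pyridine)chromate(III)

The 2 lithium counter-ions carry a total charge of +2, so each complex ion is 2−.
Ligand charges: 1×isothiocyanato (-1 each), 2×hydroxo (-1 each), 2×fluoro (-1 each), 1×pyridine (neutral); total -5. So Cr + (-5) = 2−, giving Cr = +3.
The complex ion is anionic, so chromium takes the -ate form chromate(III).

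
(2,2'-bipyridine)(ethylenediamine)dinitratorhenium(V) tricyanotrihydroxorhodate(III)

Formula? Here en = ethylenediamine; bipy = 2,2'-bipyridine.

[Re(bipy)(en)(NO3)2][Rh(CN)3(OH)3]

Cation [Re…]: ligand charges -2, Re(V) ⇒ ion charge 3+.
Anion [Rh…]: ligand charges -6, Rh(III) ⇒ ion charge 3−.
One 3+ cation balances one 3− anion.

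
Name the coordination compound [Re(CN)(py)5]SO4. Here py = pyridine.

The 1 sulfate counter-ion carries a total charge of -2, so each complex ion is 2+.
Ligand charges: 5×pyridine (neutral), 1×cyano (-1 each); total -1. So Re + (-1) = 2+, giving Re = +3.
Ligands are named alphabetically: cyano before pyridine.

cyanopentakis(pyridine)rhenium(III) sulfate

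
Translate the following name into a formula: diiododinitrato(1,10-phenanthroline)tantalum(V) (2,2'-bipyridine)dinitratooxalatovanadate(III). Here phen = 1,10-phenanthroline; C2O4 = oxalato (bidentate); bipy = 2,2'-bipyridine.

Cation [Ta…]: ligand charges -4, Ta(V) ⇒ ion charge 1+.
Anion [V…]: ligand charges -4, V(III) ⇒ ion charge 1−.
One 1+ cation balances one 1− anion.

[TaI2(NO3)2(phen)][V(bipy)(C2O4)(NO3)2]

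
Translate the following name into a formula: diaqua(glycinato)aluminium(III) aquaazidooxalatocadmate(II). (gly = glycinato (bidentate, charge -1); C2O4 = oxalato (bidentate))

[Al(gly)(H2O)2][Cd(C2O4)(H2O)(N3)]2

Cation [Al…]: ligand charges -1, Al(III) ⇒ ion charge 2+.
Anion [Cd…]: ligand charges -3, Cd(II) ⇒ ion charge 1−.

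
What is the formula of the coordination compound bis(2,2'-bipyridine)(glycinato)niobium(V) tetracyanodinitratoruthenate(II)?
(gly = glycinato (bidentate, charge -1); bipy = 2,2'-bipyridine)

Cation [Nb…]: ligand charges -1, Nb(V) ⇒ ion charge 4+.
Anion [Ru…]: ligand charges -6, Ru(II) ⇒ ion charge 4−.

[Nb(bipy)2(gly)][Ru(CN)4(NO3)2]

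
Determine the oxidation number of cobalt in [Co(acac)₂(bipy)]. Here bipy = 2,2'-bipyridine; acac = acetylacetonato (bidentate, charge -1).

+2

No counter-ion: the bracketed complex is neutral.
Ligand charges: 1×bipy neutral; 2×acac = -2; sum -2.
Co + (-2) = 0 ⇒ Co is +2.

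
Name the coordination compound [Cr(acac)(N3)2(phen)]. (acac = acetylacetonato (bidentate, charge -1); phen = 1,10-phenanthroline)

There is no counter-ion, so the complex is neutral overall.
Ligand charges: 2×azido (-1 each), 1×acetylacetonato (-1 each), 1×1,10-phenanthroline (neutral); total -3. So Cr + (-3) = 0, giving Cr = +3.
Ligands are named alphabetically: acetylacetonato before azido before phenanthroline.

(acetylacetonato)diazido(1,10-phenanthroline)chromium(III)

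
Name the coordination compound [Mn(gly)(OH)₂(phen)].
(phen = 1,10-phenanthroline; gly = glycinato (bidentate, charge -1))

(glycinato)dihydroxo(1,10-phenanthroline)manganese(III)

There is no counter-ion, so the complex is neutral overall.
Ligand charges: 1×1,10-phenanthroline (neutral), 1×glycinato (-1 each), 2×hydroxo (-1 each); total -3. So Mn + (-3) = 0, giving Mn = +3.
Ligands are named alphabetically: glycinato before hydroxo before phenanthroline.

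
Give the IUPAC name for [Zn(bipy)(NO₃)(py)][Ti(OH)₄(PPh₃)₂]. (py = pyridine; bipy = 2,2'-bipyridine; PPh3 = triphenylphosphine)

(2,2'-bipyridine)nitrato(pyridine)zinc(II) tetrahydroxobis(triphenylphosphine)titanate(III)

Both ions are complex: the cation is named first with the plain metal name, the anion second with the -ate form; each ion's ligands are alphabetised independently.
Zinc is always +2 in its complexes; the cation's ligand charges sum to -1, so the complex cation is 1+.
A 1:1 salt means the anion carries the equal and opposite charge, 1−.
Anion: ligand charges sum to -4; for the ion to be 1−, Ti = +3.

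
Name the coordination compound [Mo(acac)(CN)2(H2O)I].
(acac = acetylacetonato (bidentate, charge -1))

There is no counter-ion, so the complex is neutral overall.
Ligand charges: 2×cyano (-1 each), 1×aqua (neutral), 1×acetylacetonato (-1 each), 1×iodo (-1 each); total -4. So Mo + (-4) = 0, giving Mo = +4.
Ligands are named alphabetically: acetylacetonato before aqua before cyano before iodo.

(acetylacetonato)aquadicyanoiodomolybdenum(IV)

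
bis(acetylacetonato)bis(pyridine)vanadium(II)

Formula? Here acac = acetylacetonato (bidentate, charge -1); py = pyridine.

Ligands: 2 acetylacetonato (acac, -1), 2 pyridine (py, neutral). Ligand charge sum = -2.
With V in oxidation state +2, the complex ion is [V...].

[V(acac)2(py)2]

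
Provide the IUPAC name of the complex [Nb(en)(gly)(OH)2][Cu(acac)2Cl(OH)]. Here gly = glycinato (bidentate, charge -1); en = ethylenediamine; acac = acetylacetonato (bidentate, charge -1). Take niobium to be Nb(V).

Nb is given as +5; the cation's ligand charges sum to -3, so the complex cation is 2+.
A 1:1 salt means the anion carries the equal and opposite charge, 2−.
Anion: ligand charges sum to -4; for the ion to be 2−, Cu = +2.

(ethylenediamine)(glycinato)dihydroxoniobium(V) bis(acetylacetonato)chlorohydroxocuprate(II)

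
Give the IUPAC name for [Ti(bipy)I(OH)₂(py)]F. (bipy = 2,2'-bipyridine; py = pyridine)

(2,2'-bipyridine)dihydroxoiodo(pyridine)titanium(IV) fluoride

The 1 fluoride counter-ion carries a total charge of -1, so each complex ion is 1+.
Ligand charges: 1×iodo (-1 each), 1×2,2'-bipyridine (neutral), 1×pyridine (neutral), 2×hydroxo (-1 each); total -3. So Ti + (-3) = 1+, giving Ti = +4.
Ligands are named alphabetically: bipyridine before hydroxo before iodo before pyridine.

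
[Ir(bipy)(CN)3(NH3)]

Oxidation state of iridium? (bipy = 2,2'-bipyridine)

+3

No counter-ion: the bracketed complex is neutral.
Ligand charges: 3×CN = -3; 1×NH3 neutral; 1×bipy neutral; sum -3.
Ir + (-3) = 0 ⇒ Ir is +3.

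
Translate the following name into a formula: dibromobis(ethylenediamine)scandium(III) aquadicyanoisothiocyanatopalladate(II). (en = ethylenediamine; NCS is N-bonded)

[ScBr2(en)2][Pd(CN)2(H2O)(NCS)]

Cation [Sc…]: ligand charges -2, Sc(III) ⇒ ion charge 1+.
Anion [Pd…]: ligand charges -3, Pd(II) ⇒ ion charge 1−.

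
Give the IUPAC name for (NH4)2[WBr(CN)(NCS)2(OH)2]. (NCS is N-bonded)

The 2 ammonium counter-ions carry a total charge of +2, so each complex ion is 2−.
Ligand charges: 1×bromo (-1 each), 2×isothiocyanato (-1 each), 1×cyano (-1 each), 2×hydroxo (-1 each); total -6. So W + (-6) = 2−, giving W = +4.
Ligands are named alphabetically: bromo before cyano before hydroxo before isothiocyanato.
The complex ion is anionic, so tungsten takes the -ate form tungstate(IV).

ammonium bromocyanodihydroxodiisothiocyanatotungstate(IV)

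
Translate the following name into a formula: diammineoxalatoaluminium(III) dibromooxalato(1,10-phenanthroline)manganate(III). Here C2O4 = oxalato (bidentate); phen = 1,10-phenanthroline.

[Al(C2O4)(NH3)2][MnBr2(C2O4)(phen)]

Cation [Al…]: ligand charges -2, Al(III) ⇒ ion charge 1+.
Anion [Mn…]: ligand charges -4, Mn(III) ⇒ ion charge 1−.
One 1+ cation balances one 1− anion.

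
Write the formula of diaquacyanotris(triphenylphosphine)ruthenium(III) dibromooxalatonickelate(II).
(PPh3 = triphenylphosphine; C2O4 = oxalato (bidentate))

[Ru(CN)(H2O)2(PPh3)3][NiBr2(C2O4)]

Cation [Ru…]: ligand charges -1, Ru(III) ⇒ ion charge 2+.
Anion [Ni…]: ligand charges -4, Ni(II) ⇒ ion charge 2−.
One 2+ cation balances one 2− anion.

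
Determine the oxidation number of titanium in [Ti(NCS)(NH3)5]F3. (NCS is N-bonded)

+4

3 fluoride outside the brackets (-1 each) → the complex ion is 3+.
Ligand charges: 5×NH3 neutral; 1×NCS = -1; sum -1.
Ti + (-1) = 3+ ⇒ Ti is +4.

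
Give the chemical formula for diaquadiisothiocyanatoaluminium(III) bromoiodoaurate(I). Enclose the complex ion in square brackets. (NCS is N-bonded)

Cation [Al…]: ligand charges -2, Al(III) ⇒ ion charge 1+.
Anion [Au…]: ligand charges -2, Au(I) ⇒ ion charge 1−.
One 1+ cation balances one 1− anion.

[Al(H2O)2(NCS)2][AuBrI]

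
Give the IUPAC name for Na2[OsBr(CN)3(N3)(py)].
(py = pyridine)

sodium azidobromotricyano(pyridine)osmate(III)

The 2 sodium counter-ions carry a total charge of +2, so each complex ion is 2−.
Ligand charges: 3×cyano (-1 each), 1×bromo (-1 each), 1×azido (-1 each), 1×pyridine (neutral); total -5. So Os + (-5) = 2−, giving Os = +3.
The complex ion is anionic, so osmium takes the -ate form osmate(III).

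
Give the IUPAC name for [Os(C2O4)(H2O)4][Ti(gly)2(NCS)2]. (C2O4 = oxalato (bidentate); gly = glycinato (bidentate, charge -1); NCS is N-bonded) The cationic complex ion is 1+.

Both ions are complex: the cation is named first with the plain metal name, the anion second with the -ate form; each ion's ligands are alphabetised independently.
The complex cation is given as 1+; its ligand charges sum to -2, so Os = +3.
A 1:1 salt means the anion carries the equal and opposite charge, 1−.
Anion: ligand charges sum to -4; for the ion to be 1−, Ti = +3.

tetraaquaoxalatoosmium(III) bis(glycinato)diisothiocyanatotitanate(III)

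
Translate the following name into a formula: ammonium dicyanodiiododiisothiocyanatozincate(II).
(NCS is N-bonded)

Ligands: 2 isothiocyanato (NCS, -1), 2 cyano (CN, -1), 2 iodo (I, -1). Ligand charge sum = -6.
With Zn in oxidation state +2, the complex ion is [Zn...]^4−.
Charge balance with ammonium (+1) requires 1 complex ion per 4 ammonium.

(NH4)4[Zn(CN)2I2(NCS)2]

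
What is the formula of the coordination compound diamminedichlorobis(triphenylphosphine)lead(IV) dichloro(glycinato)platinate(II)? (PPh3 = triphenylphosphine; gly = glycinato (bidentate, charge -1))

[PbCl2(NH3)2(PPh3)2][PtCl2(gly)]2

Cation [Pb…]: ligand charges -2, Pb(IV) ⇒ ion charge 2+.
Anion [Pt…]: ligand charges -3, Pt(II) ⇒ ion charge 1−.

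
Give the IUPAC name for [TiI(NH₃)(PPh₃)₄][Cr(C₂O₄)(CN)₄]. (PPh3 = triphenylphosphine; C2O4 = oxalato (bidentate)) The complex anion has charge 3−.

ammineiodotetrakis(triphenylphosphine)titanium(IV) tetracyanooxalatochromate(III)

The complex anion is given as 3−; its ligand charges sum to -6, so Cr = +3.
A 1:1 salt means the cation carries the equal and opposite charge, 3+.
Cation: ligand charges sum to -1; for the ion to be 3+, Ti = +4.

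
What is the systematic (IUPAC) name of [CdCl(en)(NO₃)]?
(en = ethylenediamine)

There is no counter-ion, so the complex is neutral overall.
Ligand charges: 1×nitrato (-1 each), 1×chloro (-1 each), 1×ethylenediamine (neutral); total -2. So Cd + (-2) = 0, giving Cd = +2.
Ligands are named alphabetically: chloro before ethylenediamine before nitrato.

chloro(ethylenediamine)nitratocadmium(II)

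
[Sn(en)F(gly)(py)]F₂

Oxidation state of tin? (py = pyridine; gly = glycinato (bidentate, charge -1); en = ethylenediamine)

2 fluoride outside the brackets (-1 each) → the complex ion is 2+.
Ligand charges: 1×F = -1; 1×py neutral; 1×gly = -1; 1×en neutral; sum -2.
Sn + (-2) = 2+ ⇒ Sn is +4.

+4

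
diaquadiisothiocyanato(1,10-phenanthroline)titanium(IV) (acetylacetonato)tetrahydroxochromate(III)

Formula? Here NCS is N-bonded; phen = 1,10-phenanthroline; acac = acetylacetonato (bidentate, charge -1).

[Ti(H2O)2(NCS)2(phen)][Cr(acac)(OH)4]

Cation [Ti…]: ligand charges -2, Ti(IV) ⇒ ion charge 2+.
Anion [Cr…]: ligand charges -5, Cr(III) ⇒ ion charge 2−.
One 2+ cation balances one 2− anion.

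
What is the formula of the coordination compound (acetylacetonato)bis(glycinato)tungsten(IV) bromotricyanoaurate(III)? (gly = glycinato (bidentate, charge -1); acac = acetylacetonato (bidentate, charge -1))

[W(acac)(gly)2][AuBr(CN)3]

Cation [W…]: ligand charges -3, W(IV) ⇒ ion charge 1+.
Anion [Au…]: ligand charges -4, Au(III) ⇒ ion charge 1−.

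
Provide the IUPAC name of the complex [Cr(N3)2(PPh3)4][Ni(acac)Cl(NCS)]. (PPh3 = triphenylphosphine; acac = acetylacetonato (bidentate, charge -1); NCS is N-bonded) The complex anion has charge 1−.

Both ions are complex: the cation is named first with the plain metal name, the anion second with the -ate form; each ion's ligands are alphabetised independently.
The complex anion is given as 1−; its ligand charges sum to -3, so Ni = +2.
A 1:1 salt means the cation carries the equal and opposite charge, 1+.
Cation: ligand charges sum to -2; for the ion to be 1+, Cr = +3.

diazidotetrakis(triphenylphosphine)chromium(III) (acetylacetonato)chloroisothiocyanatonickelate(II)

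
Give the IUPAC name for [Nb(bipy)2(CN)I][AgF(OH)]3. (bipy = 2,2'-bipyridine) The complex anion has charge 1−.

The complex anion is given as 1−; its ligand charges sum to -2, so Ag = +1.
With 3 anions per cation, the cation must be 3×1 = 3+.
Cation: ligand charges sum to -2; for the ion to be 3+, Nb = +5.

bis(2,2'-bipyridine)cyanoiodoniobium(V) fluorohydroxoargentate(I)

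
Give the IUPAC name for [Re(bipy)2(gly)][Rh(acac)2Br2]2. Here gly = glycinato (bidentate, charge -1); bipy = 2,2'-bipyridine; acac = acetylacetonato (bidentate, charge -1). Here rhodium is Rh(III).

bis(2,2'-bipyridine)(glycinato)rhenium(III) bis(acetylacetonato)dibromorhodate(III)

Rh is given as +3; the anion's ligand charges sum to -4, so the complex anion is 1−.
With 2 anions per cation, the cation must be 2×1 = 2+.
Cation: ligand charges sum to -1; for the ion to be 2+, Re = +3.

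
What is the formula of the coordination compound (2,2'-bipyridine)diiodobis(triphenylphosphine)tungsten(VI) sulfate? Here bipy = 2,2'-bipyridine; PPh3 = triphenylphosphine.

Ligands: 2 iodo (I, -1), 1 2,2'-bipyridine (bipy, neutral), 2 triphenylphosphine (PPh3, neutral). Ligand charge sum = -2.
Charge balance with sulfate (-2) requires 1 complex ion per 2 sulfate.

[W(bipy)I2(PPh3)2](SO4)2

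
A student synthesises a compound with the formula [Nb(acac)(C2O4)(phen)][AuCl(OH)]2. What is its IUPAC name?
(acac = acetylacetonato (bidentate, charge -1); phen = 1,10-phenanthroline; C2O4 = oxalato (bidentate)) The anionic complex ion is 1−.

(acetylacetonato)oxalato(1,10-phenanthroline)niobium(V) chlorohydroxoaurate(I)

Both ions are complex: the cation is named first with the plain metal name, the anion second with the -ate form; each ion's ligands are alphabetised independently.
The complex anion is given as 1−; its ligand charges sum to -2, so Au = +1.
With 2 anions per cation, the cation must be 2×1 = 2+.
Cation: ligand charges sum to -3; for the ion to be 2+, Nb = +5.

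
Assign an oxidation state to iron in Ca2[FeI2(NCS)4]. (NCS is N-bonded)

2 calcium outside the brackets (+2 each) → the complex ion is 4−.
Ligand charges: 2×I = -2; 4×NCS = -4; sum -6.
Fe + (-6) = 4− ⇒ Fe is +2.

+2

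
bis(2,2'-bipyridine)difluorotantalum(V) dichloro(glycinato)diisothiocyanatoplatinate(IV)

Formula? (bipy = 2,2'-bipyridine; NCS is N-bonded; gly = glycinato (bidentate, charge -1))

[Ta(bipy)2F2][PtCl2(gly)(NCS)2]3

Cation [Ta…]: ligand charges -2, Ta(V) ⇒ ion charge 3+.
Anion [Pt…]: ligand charges -5, Pt(IV) ⇒ ion charge 1−.
One 3+ cation requires 3 of the 1− anion.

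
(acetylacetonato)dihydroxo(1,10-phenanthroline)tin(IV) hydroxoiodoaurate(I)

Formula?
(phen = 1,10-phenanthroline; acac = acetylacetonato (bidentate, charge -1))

Cation [Sn…]: ligand charges -3, Sn(IV) ⇒ ion charge 1+.
Anion [Au…]: ligand charges -2, Au(I) ⇒ ion charge 1−.

[Sn(acac)(OH)2(phen)][AuI(OH)]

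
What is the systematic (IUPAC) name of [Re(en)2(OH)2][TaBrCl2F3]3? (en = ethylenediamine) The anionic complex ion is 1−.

The complex anion is given as 1−; its ligand charges sum to -6, so Ta = +5.
With 3 anions per cation, the cation must be 3×1 = 3+.
Cation: ligand charges sum to -2; for the ion to be 3+, Re = +5.

bis(ethylenediamine)dihydroxorhenium(V) bromodichlorotrifluorotantalate(V)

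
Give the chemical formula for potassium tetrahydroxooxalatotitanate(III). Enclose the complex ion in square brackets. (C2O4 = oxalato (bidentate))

Ligands: 4 hydroxo (OH, -1), 1 oxalato (C2O4, -2). Ligand charge sum = -6.
With Ti in oxidation state +3, the complex ion is [Ti...]^3−.
Charge balance with potassium (+1) requires 1 complex ion per 3 potassium.

K3[Ti(C2O4)(OH)4]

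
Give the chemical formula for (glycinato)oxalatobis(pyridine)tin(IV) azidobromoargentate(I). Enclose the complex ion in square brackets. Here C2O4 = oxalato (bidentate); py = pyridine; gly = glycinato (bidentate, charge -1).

Cation [Sn…]: ligand charges -3, Sn(IV) ⇒ ion charge 1+.
Anion [Ag…]: ligand charges -2, Ag(I) ⇒ ion charge 1−.
One 1+ cation balances one 1− anion.

[Sn(C2O4)(gly)(py)2][AgBr(N3)]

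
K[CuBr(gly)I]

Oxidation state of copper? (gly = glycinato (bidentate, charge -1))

1 potassium outside the brackets (+1 each) → the complex ion is 1−.
Ligand charges: 1×gly = -1; 1×Br = -1; 1×I = -1; sum -3.
Cu + (-3) = 1− ⇒ Cu is +2.

+2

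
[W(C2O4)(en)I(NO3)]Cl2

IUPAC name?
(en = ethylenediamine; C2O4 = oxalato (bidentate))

(ethylenediamine)iodonitratooxalatotungsten(VI) chloride

The 2 chloride counter-ions carry a total charge of -2, so each complex ion is 2+.
Ligand charges: 1×iodo (-1 each), 1×nitrato (-1 each), 1×ethylenediamine (neutral), 1×oxalato (-2 each); total -4. So W + (-4) = 2+, giving W = +6.
Ligands are named alphabetically: ethylenediamine before iodo before nitrato before oxalato.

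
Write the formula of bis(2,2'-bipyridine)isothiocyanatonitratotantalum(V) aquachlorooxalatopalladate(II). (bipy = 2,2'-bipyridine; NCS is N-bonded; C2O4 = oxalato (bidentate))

Cation [Ta…]: ligand charges -2, Ta(V) ⇒ ion charge 3+.
Anion [Pd…]: ligand charges -3, Pd(II) ⇒ ion charge 1−.

[Ta(bipy)2(NCS)(NO3)][Pd(C2O4)Cl(H2O)]3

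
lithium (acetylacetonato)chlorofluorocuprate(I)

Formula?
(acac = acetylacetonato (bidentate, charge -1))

Ligands: 1 chloro (Cl, -1), 1 fluoro (F, -1), 1 acetylacetonato (acac, -1). Ligand charge sum = -3.
With Cu in oxidation state +1, the complex ion is [Cu...]^2−.
Charge balance with lithium (+1) requires 1 complex ion per 2 lithium.

Li2[Cu(acac)ClF]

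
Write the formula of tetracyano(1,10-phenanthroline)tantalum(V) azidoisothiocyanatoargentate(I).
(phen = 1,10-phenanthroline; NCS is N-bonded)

[Ta(CN)4(phen)][Ag(N3)(NCS)]

Cation [Ta…]: ligand charges -4, Ta(V) ⇒ ion charge 1+.
Anion [Ag…]: ligand charges -2, Ag(I) ⇒ ion charge 1−.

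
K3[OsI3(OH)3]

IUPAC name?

The 3 potassium counter-ions carry a total charge of +3, so each complex ion is 3−.
Ligand charges: 3×hydroxo (-1 each), 3×iodo (-1 each); total -6. So Os + (-6) = 3−, giving Os = +3.
Ligands are named alphabetically: hydroxo before iodo.
The complex ion is anionic, so osmium takes the -ate form osmate(III).

potassium trihydroxotriiodoosmate(III)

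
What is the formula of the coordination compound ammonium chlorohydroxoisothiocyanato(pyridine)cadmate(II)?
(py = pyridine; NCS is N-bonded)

Ligands: 1 hydroxo (OH, -1), 1 pyridine (py, neutral), 1 chloro (Cl, -1), 1 isothiocyanato (NCS, -1). Ligand charge sum = -3.
With Cd in oxidation state +2, the complex ion is [Cd...]^1−.
Charge balance with ammonium (+1) requires 1 complex ion per 1 ammonium.

NH4[CdCl(NCS)(OH)(py)]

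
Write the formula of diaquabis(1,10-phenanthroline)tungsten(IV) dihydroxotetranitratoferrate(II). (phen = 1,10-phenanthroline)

[W(H2O)2(phen)2][Fe(NO3)4(OH)2]

Cation [W…]: ligand charges 0, W(IV) ⇒ ion charge 4+.
Anion [Fe…]: ligand charges -6, Fe(II) ⇒ ion charge 4−.
One 4+ cation balances one 4− anion.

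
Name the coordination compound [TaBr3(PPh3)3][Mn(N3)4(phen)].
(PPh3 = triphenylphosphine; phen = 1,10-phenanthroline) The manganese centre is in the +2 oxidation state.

Both ions are complex: the cation is named first with the plain metal name, the anion second with the -ate form; each ion's ligands are alphabetised independently.
Mn is given as +2; the anion's ligand charges sum to -4, so the complex anion is 2−.
A 1:1 salt means the cation carries the equal and opposite charge, 2+.
Cation: ligand charges sum to -3; for the ion to be 2+, Ta = +5.

tribromotris(triphenylphosphine)tantalum(V) tetraazido(1,10-phenanthroline)manganate(II)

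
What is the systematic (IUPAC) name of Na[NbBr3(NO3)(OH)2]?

sodium tribromodihydroxonitratoniobate(V)

The 1 sodium counter-ion carries a total charge of +1, so each complex ion is 1−.
Ligand charges: 1×nitrato (-1 each), 3×bromo (-1 each), 2×hydroxo (-1 each); total -6. So Nb + (-6) = 1−, giving Nb = +5.
Ligands are named alphabetically: bromo before hydroxo before nitrato.
The complex ion is anionic, so niobium takes the -ate form niobate(V).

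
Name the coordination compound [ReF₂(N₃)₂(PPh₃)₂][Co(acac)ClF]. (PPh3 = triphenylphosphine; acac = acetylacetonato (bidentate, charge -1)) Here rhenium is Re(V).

Both ions are complex: the cation is named first with the plain metal name, the anion second with the -ate form; each ion's ligands are alphabetised independently.
Re is given as +5; the cation's ligand charges sum to -4, so the complex cation is 1+.
A 1:1 salt means the anion carries the equal and opposite charge, 1−.
Anion: ligand charges sum to -3; for the ion to be 1−, Co = +2.

diazidodifluorobis(triphenylphosphine)rhenium(V) (acetylacetonato)chlorofluorocobaltate(II)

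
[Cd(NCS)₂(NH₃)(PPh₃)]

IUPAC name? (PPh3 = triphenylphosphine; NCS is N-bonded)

There is no counter-ion, so the complex is neutral overall.
Ligand charges: 1×ammine (neutral), 1×triphenylphosphine (neutral), 2×isothiocyanato (-1 each); total -2. So Cd + (-2) = 0, giving Cd = +2.
Ligands are named alphabetically: ammine before isothiocyanato before triphenylphosphine.

amminediisothiocyanato(triphenylphosphine)cadmium(II)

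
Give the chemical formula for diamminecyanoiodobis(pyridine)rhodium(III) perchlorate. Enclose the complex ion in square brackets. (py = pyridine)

[Rh(CN)I(NH3)2(py)2]ClO4

Ligands: 1 iodo (I, -1), 2 ammine (NH3, neutral), 1 cyano (CN, -1), 2 pyridine (py, neutral). Ligand charge sum = -2.
Charge balance with perchlorate (-1) requires 1 complex ion per 1 perchlorate.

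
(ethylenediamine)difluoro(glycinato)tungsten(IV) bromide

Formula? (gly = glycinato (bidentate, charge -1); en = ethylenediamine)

[W(en)F2(gly)]Br

Ligands: 1 glycinato (gly, -1), 2 fluoro (F, -1), 1 ethylenediamine (en, neutral). Ligand charge sum = -3.
Charge balance with bromide (-1) requires 1 complex ion per 1 bromide.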